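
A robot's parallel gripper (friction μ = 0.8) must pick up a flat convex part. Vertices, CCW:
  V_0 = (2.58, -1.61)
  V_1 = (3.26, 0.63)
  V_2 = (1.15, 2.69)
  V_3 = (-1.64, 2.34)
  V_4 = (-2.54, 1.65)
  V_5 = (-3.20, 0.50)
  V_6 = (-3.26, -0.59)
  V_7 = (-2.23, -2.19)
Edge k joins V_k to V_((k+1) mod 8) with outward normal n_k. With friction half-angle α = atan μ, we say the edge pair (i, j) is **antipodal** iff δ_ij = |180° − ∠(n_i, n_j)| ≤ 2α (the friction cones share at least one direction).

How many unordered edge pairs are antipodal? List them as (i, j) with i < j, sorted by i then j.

count = 13; pairs: (0,2), (0,3), (0,4), (0,5), (0,6), (1,4), (1,5), (1,6), (1,7), (2,6), (2,7), (3,7), (4,7)

α = atan 0.8 = 38.66°;  2α = 77.32°
n_0 = (+0.9569, -0.2905)
n_1 = (+0.6986, +0.7155)
n_2 = (-0.1245, +0.9922)
n_3 = (-0.6084, +0.7936)
n_4 = (-0.8673, +0.4978)
n_5 = (-0.9985, +0.0550)
n_6 = (-0.8408, -0.5413)
n_7 = (+0.1197, -0.9928)
  (0,1): δ = 117.43°  ·
  (0,2): δ = 65.96°  ✓
  (0,3): δ = 35.64°  ✓
  (0,4): δ = 12.97°  ✓
  (0,5): δ = 13.74°  ✓
  (0,6): δ = 49.66°  ✓
  (0,7): δ = 113.76°  ·
  (1,2): δ = 128.54°  ·
  (1,3): δ = 98.21°  ·
  (1,4): δ = 75.54°  ✓
  (1,5): δ = 48.84°  ✓
  (1,6): δ = 12.92°  ✓
  (1,7): δ = 51.19°  ✓
  (2,3): δ = 149.67°  ·
  (2,4): δ = 127.00°  ·
  (2,5): δ = 100.30°  ·
  (2,6): δ = 64.38°  ✓
  (2,7): δ = 0.27°  ✓
  (3,4): δ = 157.33°  ·
  (3,5): δ = 130.63°  ·
  (3,6): δ = 94.70°  ·
  (3,7): δ = 30.60°  ✓
  (4,5): δ = 153.30°  ·
  (4,6): δ = 117.38°  ·
  (4,7): δ = 53.27°  ✓
  (5,6): δ = 144.08°  ·
  (5,7): δ = 79.97°  ·
  (6,7): δ = 115.90°  ·
antipodal pairs: 13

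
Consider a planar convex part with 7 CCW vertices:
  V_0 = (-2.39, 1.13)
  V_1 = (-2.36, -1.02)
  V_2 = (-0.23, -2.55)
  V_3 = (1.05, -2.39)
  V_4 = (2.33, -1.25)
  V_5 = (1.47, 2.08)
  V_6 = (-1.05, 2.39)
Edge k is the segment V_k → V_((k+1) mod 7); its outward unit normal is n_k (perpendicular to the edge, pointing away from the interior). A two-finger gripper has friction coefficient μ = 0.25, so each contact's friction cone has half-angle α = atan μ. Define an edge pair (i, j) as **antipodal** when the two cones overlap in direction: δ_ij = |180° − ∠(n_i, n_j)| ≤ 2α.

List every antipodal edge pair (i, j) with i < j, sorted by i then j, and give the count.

count = 3; pairs: (0,4), (2,5), (3,6)

α = atan 0.25 = 14.04°;  2α = 28.07°
n_0 = (-0.9999, -0.0140)
n_1 = (-0.5834, -0.8122)
n_2 = (+0.1240, -0.9923)
n_3 = (+0.6651, -0.7468)
n_4 = (+0.9682, +0.2501)
n_5 = (+0.1221, +0.9925)
n_6 = (-0.6850, +0.7285)
  (0,1): δ = 126.49°  ·
  (0,2): δ = 83.67°  ·
  (0,3): δ = 49.11°  ·
  (0,4): δ = 13.68°  ✓
  (0,5): δ = 82.19°  ·
  (0,6): δ = 132.44°  ·
  (1,2): δ = 137.18°  ·
  (1,3): δ = 102.62°  ·
  (1,4): δ = 39.83°  ·
  (1,5): δ = 28.68°  ·
  (1,6): δ = 78.93°  ·
  (2,3): δ = 145.44°  ·
  (2,4): δ = 82.64°  ·
  (2,5): δ = 14.14°  ✓
  (2,6): δ = 36.11°  ·
  (3,4): δ = 117.21°  ·
  (3,5): δ = 48.70°  ·
  (3,6): δ = 1.55°  ✓
  (4,5): δ = 111.49°  ·
  (4,6): δ = 61.24°  ·
  (5,6): δ = 129.75°  ·
antipodal pairs: 3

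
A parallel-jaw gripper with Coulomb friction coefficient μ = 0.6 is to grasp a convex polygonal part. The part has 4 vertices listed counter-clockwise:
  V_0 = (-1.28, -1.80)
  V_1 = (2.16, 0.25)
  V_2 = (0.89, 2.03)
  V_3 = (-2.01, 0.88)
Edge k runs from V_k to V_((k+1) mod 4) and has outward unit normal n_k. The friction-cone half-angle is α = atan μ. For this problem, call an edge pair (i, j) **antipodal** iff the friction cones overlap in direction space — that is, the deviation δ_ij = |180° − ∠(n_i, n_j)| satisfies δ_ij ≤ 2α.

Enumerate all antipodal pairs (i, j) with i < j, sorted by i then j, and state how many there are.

α = atan 0.6 = 30.96°;  2α = 61.93°
n_0 = (+0.5119, -0.8590)
n_1 = (+0.8140, +0.5808)
n_2 = (-0.3686, +0.9296)
n_3 = (-0.9648, -0.2628)
  (0,1): δ = 85.28°  ·
  (0,2): δ = 9.16°  ✓
  (0,3): δ = 74.45°  ·
  (1,2): δ = 103.88°  ·
  (1,3): δ = 20.27°  ✓
  (2,3): δ = 96.39°  ·
antipodal pairs: 2

count = 2; pairs: (0,2), (1,3)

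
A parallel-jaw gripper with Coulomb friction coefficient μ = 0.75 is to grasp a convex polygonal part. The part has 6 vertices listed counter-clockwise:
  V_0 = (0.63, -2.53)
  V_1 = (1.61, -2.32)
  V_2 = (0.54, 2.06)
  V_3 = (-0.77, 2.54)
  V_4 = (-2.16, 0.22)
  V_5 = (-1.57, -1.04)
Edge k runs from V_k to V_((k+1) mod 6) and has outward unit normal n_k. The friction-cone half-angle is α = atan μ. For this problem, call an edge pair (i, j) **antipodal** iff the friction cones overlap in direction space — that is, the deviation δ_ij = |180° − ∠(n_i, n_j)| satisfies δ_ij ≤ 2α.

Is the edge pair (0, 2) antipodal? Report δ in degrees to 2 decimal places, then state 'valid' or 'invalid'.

δ = 32.22°, valid

α = atan 0.75 = 36.87°;  2α = 73.74°
edge 0: e_0 = (+0.98, +0.21);  n_0 = (+0.2095, -0.9778)
edge 2: e_2 = (-1.31, +0.48);  n_2 = (+0.3440, +0.9390)
∠(n_0, n_2) = 147.78°
δ = |180° − 147.78°| = 32.22°
32.22° ≤ 2α = 73.74°  →  valid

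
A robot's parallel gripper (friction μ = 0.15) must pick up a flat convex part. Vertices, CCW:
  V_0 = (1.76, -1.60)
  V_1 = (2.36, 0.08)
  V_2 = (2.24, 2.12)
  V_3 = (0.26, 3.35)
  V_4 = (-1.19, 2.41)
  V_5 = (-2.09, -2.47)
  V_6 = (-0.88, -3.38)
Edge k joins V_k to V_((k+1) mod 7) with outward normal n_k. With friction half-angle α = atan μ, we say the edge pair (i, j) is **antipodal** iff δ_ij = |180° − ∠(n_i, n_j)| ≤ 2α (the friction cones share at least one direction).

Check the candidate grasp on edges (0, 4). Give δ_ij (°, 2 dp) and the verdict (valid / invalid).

δ = 9.20°, valid

α = atan 0.15 = 8.53°;  2α = 17.06°
edge 0: e_0 = (+0.60, +1.68);  n_0 = (+0.9417, -0.3363)
edge 4: e_4 = (-0.90, -4.88);  n_4 = (-0.9834, +0.1814)
∠(n_0, n_4) = 170.80°
δ = |180° − 170.80°| = 9.20°
9.20° ≤ 2α = 17.06°  →  valid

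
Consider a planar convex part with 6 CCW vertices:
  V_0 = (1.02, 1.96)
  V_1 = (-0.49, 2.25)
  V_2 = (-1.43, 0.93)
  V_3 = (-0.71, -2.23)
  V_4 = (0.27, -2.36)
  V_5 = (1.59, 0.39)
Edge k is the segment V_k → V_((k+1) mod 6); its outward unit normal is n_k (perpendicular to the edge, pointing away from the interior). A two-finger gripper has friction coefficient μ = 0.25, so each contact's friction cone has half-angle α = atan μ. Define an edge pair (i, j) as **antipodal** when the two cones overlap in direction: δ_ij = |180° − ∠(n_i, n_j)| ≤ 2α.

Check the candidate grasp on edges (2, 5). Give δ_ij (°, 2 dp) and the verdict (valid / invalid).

δ = 7.12°, valid

α = atan 0.25 = 14.04°;  2α = 28.07°
edge 2: e_2 = (+0.72, -3.16);  n_2 = (-0.9750, -0.2222)
edge 5: e_5 = (-0.57, +1.57);  n_5 = (+0.9400, +0.3413)
∠(n_2, n_5) = 172.88°
δ = |180° − 172.88°| = 7.12°
7.12° ≤ 2α = 28.07°  →  valid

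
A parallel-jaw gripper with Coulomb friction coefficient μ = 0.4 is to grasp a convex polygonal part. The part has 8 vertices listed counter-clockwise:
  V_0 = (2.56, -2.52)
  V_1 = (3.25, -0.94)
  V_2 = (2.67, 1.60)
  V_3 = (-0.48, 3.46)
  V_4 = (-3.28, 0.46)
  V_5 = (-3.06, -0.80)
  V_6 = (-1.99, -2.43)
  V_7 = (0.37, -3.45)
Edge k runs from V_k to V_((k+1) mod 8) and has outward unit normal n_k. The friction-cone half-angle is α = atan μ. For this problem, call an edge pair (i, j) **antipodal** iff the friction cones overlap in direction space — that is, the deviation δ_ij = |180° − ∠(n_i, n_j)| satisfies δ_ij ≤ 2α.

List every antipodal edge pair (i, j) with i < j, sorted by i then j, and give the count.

α = atan 0.4 = 21.80°;  2α = 43.60°
n_0 = (+0.9164, -0.4002)
n_1 = (+0.9749, +0.2226)
n_2 = (+0.5085, +0.8611)
n_3 = (-0.7311, +0.6823)
n_4 = (-0.9851, -0.1720)
n_5 = (-0.8360, -0.5488)
n_6 = (-0.3967, -0.9179)
n_7 = (+0.3909, -0.9204)
  (0,1): δ = 143.55°  ·
  (0,2): δ = 96.97°  ·
  (0,3): δ = 19.43°  ✓
  (0,4): δ = 33.50°  ✓
  (0,5): δ = 56.87°  ·
  (0,6): δ = 90.22°  ·
  (0,7): δ = 136.60°  ·
  (1,2): δ = 133.42°  ·
  (1,3): δ = 55.89°  ·
  (1,4): δ = 2.96°  ✓
  (1,5): δ = 20.42°  ✓
  (1,6): δ = 53.76°  ·
  (1,7): δ = 100.15°  ·
  (2,3): δ = 102.46°  ·
  (2,4): δ = 49.53°  ·
  (2,5): δ = 26.16°  ✓
  (2,6): δ = 7.19°  ✓
  (2,7): δ = 53.57°  ·
  (3,4): δ = 127.07°  ·
  (3,5): δ = 103.69°  ·
  (3,6): δ = 70.35°  ·
  (3,7): δ = 23.97°  ✓
  (4,5): δ = 156.62°  ·
  (4,6): δ = 123.28°  ·
  (4,7): δ = 76.90°  ·
  (5,6): δ = 146.66°  ·
  (5,7): δ = 100.27°  ·
  (6,7): δ = 133.62°  ·
antipodal pairs: 7

count = 7; pairs: (0,3), (0,4), (1,4), (1,5), (2,5), (2,6), (3,7)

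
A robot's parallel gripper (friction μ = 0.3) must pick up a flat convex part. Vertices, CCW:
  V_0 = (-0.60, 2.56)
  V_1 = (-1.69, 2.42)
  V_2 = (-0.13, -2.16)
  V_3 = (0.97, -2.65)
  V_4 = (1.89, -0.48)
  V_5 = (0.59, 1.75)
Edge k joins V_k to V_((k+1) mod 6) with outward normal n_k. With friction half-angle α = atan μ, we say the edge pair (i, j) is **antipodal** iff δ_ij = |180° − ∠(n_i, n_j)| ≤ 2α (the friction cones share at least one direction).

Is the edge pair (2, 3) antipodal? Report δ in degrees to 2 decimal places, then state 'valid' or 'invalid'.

δ = 88.96°, invalid

α = atan 0.3 = 16.70°;  2α = 33.40°
edge 2: e_2 = (+1.10, -0.49);  n_2 = (-0.4069, -0.9135)
edge 3: e_3 = (+0.92, +2.17);  n_3 = (+0.9207, -0.3903)
∠(n_2, n_3) = 91.04°
δ = |180° − 91.04°| = 88.96°
88.96° > 2α = 33.40°  →  invalid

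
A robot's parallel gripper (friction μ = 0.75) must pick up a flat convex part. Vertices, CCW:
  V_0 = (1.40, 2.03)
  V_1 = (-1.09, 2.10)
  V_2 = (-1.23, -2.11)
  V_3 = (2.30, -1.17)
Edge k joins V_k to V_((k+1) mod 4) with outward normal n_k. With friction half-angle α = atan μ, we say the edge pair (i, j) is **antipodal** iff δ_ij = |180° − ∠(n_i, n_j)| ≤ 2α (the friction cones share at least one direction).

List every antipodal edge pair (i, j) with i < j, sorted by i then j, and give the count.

count = 3; pairs: (0,2), (1,2), (1,3)

α = atan 0.75 = 36.87°;  2α = 73.74°
n_0 = (+0.0281, +0.9996)
n_1 = (-0.9994, +0.0332)
n_2 = (+0.2573, -0.9663)
n_3 = (+0.9627, +0.2707)
  (0,1): δ = 90.29°  ·
  (0,2): δ = 16.52°  ✓
  (0,3): δ = 107.32°  ·
  (1,2): δ = 73.18°  ✓
  (1,3): δ = 17.61°  ✓
  (2,3): δ = 89.20°  ·
antipodal pairs: 3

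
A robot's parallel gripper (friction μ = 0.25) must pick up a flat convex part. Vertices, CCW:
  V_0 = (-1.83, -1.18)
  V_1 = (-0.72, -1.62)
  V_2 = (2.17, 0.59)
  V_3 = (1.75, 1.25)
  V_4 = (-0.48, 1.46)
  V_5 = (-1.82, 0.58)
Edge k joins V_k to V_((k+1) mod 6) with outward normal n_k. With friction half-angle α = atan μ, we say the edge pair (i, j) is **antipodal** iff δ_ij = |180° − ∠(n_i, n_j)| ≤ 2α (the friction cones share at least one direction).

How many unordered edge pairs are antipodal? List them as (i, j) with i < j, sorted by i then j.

count = 2; pairs: (0,3), (1,4)

α = atan 0.25 = 14.04°;  2α = 28.07°
n_0 = (-0.3685, -0.9296)
n_1 = (+0.6075, -0.7944)
n_2 = (+0.8437, +0.5369)
n_3 = (+0.0938, +0.9956)
n_4 = (-0.5489, +0.8359)
n_5 = (-1.0000, +0.0057)
  (0,1): δ = 120.97°  ·
  (0,2): δ = 35.91°  ·
  (0,3): δ = 16.24°  ✓
  (0,4): δ = 54.92°  ·
  (0,5): δ = 111.30°  ·
  (1,2): δ = 94.93°  ·
  (1,3): δ = 42.79°  ·
  (1,4): δ = 4.11°  ✓
  (1,5): δ = 52.27°  ·
  (2,3): δ = 127.85°  ·
  (2,4): δ = 89.18°  ·
  (2,5): δ = 32.80°  ·
  (3,4): δ = 141.33°  ·
  (3,5): δ = 84.95°  ·
  (4,5): δ = 123.62°  ·
antipodal pairs: 2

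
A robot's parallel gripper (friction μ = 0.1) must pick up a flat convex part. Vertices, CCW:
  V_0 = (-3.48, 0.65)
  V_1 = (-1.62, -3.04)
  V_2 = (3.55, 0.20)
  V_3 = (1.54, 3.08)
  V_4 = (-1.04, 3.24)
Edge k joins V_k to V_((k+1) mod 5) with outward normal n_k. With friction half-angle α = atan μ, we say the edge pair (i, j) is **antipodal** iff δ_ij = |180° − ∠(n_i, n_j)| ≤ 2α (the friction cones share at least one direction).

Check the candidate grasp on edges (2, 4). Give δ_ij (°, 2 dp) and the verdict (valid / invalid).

α = atan 0.1 = 5.71°;  2α = 11.42°
edge 2: e_2 = (-2.01, +2.88);  n_2 = (+0.8200, +0.5723)
edge 4: e_4 = (-2.44, -2.59);  n_4 = (-0.7279, +0.6857)
∠(n_2, n_4) = 101.80°
δ = |180° − 101.80°| = 78.20°
78.20° > 2α = 11.42°  →  invalid

δ = 78.20°, invalid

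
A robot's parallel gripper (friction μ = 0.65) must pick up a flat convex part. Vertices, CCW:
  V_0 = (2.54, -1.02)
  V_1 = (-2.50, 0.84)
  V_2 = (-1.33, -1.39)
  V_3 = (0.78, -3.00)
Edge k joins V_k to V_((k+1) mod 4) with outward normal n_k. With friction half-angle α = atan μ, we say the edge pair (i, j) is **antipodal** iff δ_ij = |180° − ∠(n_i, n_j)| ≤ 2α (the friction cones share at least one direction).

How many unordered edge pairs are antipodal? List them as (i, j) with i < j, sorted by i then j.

count = 2; pairs: (0,1), (0,2)

α = atan 0.65 = 33.02°;  2α = 66.05°
n_0 = (+0.3462, +0.9382)
n_1 = (-0.8855, -0.4646)
n_2 = (-0.6066, -0.7950)
n_3 = (+0.7474, -0.6644)
  (0,1): δ = 42.06°  ✓
  (0,2): δ = 17.09°  ✓
  (0,3): δ = 68.62°  ·
  (1,2): δ = 155.03°  ·
  (1,3): δ = 69.32°  ·
  (2,3): δ = 94.29°  ·
antipodal pairs: 2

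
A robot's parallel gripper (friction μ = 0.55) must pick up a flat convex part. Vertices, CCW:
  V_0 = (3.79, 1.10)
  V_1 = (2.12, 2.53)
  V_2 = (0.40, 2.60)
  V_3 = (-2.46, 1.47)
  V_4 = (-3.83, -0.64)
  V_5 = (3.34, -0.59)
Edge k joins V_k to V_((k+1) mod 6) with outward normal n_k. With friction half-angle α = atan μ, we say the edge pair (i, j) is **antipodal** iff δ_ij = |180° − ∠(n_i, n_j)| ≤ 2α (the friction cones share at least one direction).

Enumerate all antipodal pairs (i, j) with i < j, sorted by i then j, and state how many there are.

α = atan 0.55 = 28.81°;  2α = 57.62°
n_0 = (+0.6504, +0.7596)
n_1 = (+0.0407, +0.9992)
n_2 = (-0.3675, +0.9300)
n_3 = (-0.8387, +0.5446)
n_4 = (+0.0070, -1.0000)
n_5 = (+0.9663, -0.2573)
  (0,1): δ = 141.76°  ·
  (0,2): δ = 117.87°  ·
  (0,3): δ = 82.42°  ·
  (0,4): δ = 40.97°  ✓
  (0,5): δ = 115.66°  ·
  (1,2): δ = 156.11°  ·
  (1,3): δ = 120.66°  ·
  (1,4): δ = 2.73°  ✓
  (1,5): δ = 77.42°  ·
  (2,3): δ = 144.55°  ·
  (2,4): δ = 21.16°  ✓
  (2,5): δ = 53.53°  ✓
  (3,4): δ = 56.61°  ✓
  (3,5): δ = 18.08°  ✓
  (4,5): δ = 105.31°  ·
antipodal pairs: 6

count = 6; pairs: (0,4), (1,4), (2,4), (2,5), (3,4), (3,5)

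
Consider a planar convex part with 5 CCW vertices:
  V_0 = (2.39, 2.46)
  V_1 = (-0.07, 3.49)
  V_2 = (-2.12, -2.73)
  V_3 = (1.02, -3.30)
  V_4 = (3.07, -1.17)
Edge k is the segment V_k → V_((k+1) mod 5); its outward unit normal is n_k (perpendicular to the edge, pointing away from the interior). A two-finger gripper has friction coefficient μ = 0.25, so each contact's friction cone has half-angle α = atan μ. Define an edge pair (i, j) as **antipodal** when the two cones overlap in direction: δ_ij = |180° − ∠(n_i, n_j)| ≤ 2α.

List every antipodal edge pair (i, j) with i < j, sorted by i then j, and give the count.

α = atan 0.25 = 14.04°;  2α = 28.07°
n_0 = (+0.3862, +0.9224)
n_1 = (-0.9497, +0.3130)
n_2 = (-0.1786, -0.9839)
n_3 = (+0.7205, -0.6934)
n_4 = (+0.9829, +0.1841)
  (0,1): δ = 85.52°  ·
  (0,2): δ = 12.43°  ✓
  (0,3): δ = 68.82°  ·
  (0,4): δ = 123.33°  ·
  (1,2): δ = 82.05°  ·
  (1,3): δ = 25.66°  ✓
  (1,4): δ = 28.85°  ·
  (2,3): δ = 123.61°  ·
  (2,4): δ = 69.10°  ·
  (3,4): δ = 125.49°  ·
antipodal pairs: 2

count = 2; pairs: (0,2), (1,3)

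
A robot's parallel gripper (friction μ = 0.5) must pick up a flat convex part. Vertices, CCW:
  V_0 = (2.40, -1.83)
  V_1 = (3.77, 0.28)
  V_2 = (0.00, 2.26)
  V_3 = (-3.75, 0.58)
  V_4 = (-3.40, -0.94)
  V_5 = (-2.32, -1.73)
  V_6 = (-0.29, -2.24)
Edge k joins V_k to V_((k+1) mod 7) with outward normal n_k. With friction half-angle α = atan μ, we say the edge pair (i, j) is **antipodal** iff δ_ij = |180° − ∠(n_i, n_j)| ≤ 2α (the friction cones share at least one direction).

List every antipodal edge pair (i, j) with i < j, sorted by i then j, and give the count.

count = 8; pairs: (0,2), (0,3), (1,3), (1,4), (1,5), (1,6), (2,5), (2,6)

α = atan 0.5 = 26.57°;  2α = 53.13°
n_0 = (+0.8387, -0.5446)
n_1 = (+0.4650, +0.8853)
n_2 = (-0.4088, +0.9126)
n_3 = (-0.9745, -0.2244)
n_4 = (-0.5904, -0.8071)
n_5 = (-0.2437, -0.9699)
n_6 = (+0.1507, -0.9886)
  (0,1): δ = 84.71°  ·
  (0,2): δ = 32.87°  ✓
  (0,3): δ = 45.96°  ✓
  (0,4): δ = 86.81°  ·
  (0,5): δ = 108.89°  ·
  (0,6): δ = 131.66°  ·
  (1,2): δ = 128.16°  ·
  (1,3): δ = 49.32°  ✓
  (1,4): δ = 8.48°  ✓
  (1,5): δ = 13.61°  ✓
  (1,6): δ = 36.37°  ✓
  (2,3): δ = 101.17°  ·
  (2,4): δ = 60.32°  ·
  (2,5): δ = 38.24°  ✓
  (2,6): δ = 15.47°  ✓
  (3,4): δ = 139.15°  ·
  (3,5): δ = 117.07°  ·
  (3,6): δ = 94.30°  ·
  (4,5): δ = 157.92°  ·
  (4,6): δ = 135.15°  ·
  (5,6): δ = 157.23°  ·
antipodal pairs: 8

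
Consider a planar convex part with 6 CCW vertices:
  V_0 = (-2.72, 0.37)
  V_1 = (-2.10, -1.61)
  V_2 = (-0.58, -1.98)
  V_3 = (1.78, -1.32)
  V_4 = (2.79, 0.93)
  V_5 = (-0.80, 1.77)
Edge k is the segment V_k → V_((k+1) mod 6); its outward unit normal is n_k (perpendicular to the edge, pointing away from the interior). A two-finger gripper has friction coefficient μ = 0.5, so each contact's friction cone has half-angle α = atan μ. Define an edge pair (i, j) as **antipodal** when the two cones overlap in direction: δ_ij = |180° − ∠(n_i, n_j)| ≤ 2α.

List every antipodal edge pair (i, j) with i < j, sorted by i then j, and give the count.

count = 6; pairs: (0,3), (1,4), (1,5), (2,4), (2,5), (3,5)

α = atan 0.5 = 26.57°;  2α = 53.13°
n_0 = (-0.9543, -0.2988)
n_1 = (-0.2365, -0.9716)
n_2 = (+0.2693, -0.9630)
n_3 = (+0.9123, -0.4095)
n_4 = (+0.2278, +0.9737)
n_5 = (-0.5892, +0.8080)
  (0,1): δ = 121.07°  ·
  (0,2): δ = 91.76°  ·
  (0,3): δ = 41.56°  ✓
  (0,4): δ = 59.44°  ·
  (0,5): δ = 108.71°  ·
  (1,2): δ = 150.69°  ·
  (1,3): δ = 100.49°  ·
  (1,4): δ = 0.51°  ✓
  (1,5): δ = 49.78°  ✓
  (2,3): δ = 129.80°  ·
  (2,4): δ = 28.79°  ✓
  (2,5): δ = 20.47°  ✓
  (3,4): δ = 78.99°  ·
  (3,5): δ = 29.73°  ✓
  (4,5): δ = 130.73°  ·
antipodal pairs: 6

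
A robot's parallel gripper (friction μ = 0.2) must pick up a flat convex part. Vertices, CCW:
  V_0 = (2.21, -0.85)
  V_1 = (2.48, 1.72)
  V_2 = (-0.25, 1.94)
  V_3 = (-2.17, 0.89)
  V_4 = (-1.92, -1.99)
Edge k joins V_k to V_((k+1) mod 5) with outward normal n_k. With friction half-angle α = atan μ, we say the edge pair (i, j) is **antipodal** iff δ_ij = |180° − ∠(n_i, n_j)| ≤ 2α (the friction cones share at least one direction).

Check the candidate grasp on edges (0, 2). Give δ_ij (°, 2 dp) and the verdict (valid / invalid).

α = atan 0.2 = 11.31°;  2α = 22.62°
edge 0: e_0 = (+0.27, +2.57);  n_0 = (+0.9945, -0.1045)
edge 2: e_2 = (-1.92, -1.05);  n_2 = (-0.4798, +0.8774)
∠(n_0, n_2) = 124.67°
δ = |180° − 124.67°| = 55.33°
55.33° > 2α = 22.62°  →  invalid

δ = 55.33°, invalid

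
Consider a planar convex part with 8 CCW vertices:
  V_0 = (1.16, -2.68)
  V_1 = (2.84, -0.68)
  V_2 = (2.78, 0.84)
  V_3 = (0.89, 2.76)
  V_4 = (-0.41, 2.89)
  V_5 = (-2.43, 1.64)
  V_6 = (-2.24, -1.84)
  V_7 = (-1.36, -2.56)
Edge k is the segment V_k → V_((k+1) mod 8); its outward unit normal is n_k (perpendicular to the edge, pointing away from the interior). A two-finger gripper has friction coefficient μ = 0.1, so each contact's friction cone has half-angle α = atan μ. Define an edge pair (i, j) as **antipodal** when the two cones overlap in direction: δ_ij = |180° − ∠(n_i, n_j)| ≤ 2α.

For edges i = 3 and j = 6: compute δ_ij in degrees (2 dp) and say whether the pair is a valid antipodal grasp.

δ = 33.58°, invalid

α = atan 0.1 = 5.71°;  2α = 11.42°
edge 3: e_3 = (-1.30, +0.13);  n_3 = (+0.0995, +0.9950)
edge 6: e_6 = (+0.88, -0.72);  n_6 = (-0.6332, -0.7740)
∠(n_3, n_6) = 146.42°
δ = |180° − 146.42°| = 33.58°
33.58° > 2α = 11.42°  →  invalid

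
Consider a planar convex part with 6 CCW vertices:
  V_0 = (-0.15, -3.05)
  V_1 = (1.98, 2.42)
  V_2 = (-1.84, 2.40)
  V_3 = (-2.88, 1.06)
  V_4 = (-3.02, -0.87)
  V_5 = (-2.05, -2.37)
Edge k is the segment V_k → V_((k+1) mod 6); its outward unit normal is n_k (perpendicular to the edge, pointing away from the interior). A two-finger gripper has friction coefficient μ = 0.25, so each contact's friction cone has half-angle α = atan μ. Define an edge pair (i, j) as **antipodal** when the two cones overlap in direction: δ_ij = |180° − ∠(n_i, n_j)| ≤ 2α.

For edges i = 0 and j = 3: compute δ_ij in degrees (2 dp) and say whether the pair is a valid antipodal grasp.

α = atan 0.25 = 14.04°;  2α = 28.07°
edge 0: e_0 = (+2.13, +5.47);  n_0 = (+0.9318, -0.3629)
edge 3: e_3 = (-0.14, -1.93);  n_3 = (-0.9974, +0.0723)
∠(n_0, n_3) = 162.87°
δ = |180° − 162.87°| = 17.13°
17.13° ≤ 2α = 28.07°  →  valid

δ = 17.13°, valid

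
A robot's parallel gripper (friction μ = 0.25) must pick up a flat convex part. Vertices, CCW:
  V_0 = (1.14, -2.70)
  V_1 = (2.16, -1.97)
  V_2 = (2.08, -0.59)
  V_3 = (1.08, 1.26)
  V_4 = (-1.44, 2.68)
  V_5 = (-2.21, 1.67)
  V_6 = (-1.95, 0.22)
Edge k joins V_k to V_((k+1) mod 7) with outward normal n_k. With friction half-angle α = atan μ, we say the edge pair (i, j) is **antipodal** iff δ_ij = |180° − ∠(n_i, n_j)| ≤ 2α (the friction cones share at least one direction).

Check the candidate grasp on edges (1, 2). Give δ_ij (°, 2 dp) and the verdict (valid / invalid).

α = atan 0.25 = 14.04°;  2α = 28.07°
edge 1: e_1 = (-0.08, +1.38);  n_1 = (+0.9983, +0.0579)
edge 2: e_2 = (-1.00, +1.85);  n_2 = (+0.8797, +0.4755)
∠(n_1, n_2) = 25.08°
δ = |180° − 25.08°| = 154.92°
154.92° > 2α = 28.07°  →  invalid

δ = 154.92°, invalid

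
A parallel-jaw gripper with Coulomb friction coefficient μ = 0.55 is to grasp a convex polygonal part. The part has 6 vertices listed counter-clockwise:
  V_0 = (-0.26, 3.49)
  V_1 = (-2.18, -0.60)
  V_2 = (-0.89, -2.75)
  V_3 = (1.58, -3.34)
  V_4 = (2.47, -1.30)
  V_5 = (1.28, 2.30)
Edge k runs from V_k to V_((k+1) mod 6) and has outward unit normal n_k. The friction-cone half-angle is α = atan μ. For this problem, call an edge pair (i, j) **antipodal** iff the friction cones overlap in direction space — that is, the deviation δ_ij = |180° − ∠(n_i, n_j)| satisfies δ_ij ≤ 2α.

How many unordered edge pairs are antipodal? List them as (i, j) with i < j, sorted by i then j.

α = atan 0.55 = 28.81°;  2α = 57.62°
n_0 = (-0.9052, +0.4249)
n_1 = (-0.8575, -0.5145)
n_2 = (-0.2323, -0.9726)
n_3 = (+0.9166, -0.3999)
n_4 = (+0.9495, +0.3139)
n_5 = (+0.6114, +0.7913)
  (0,1): δ = 123.89°  ·
  (0,2): δ = 78.29°  ·
  (0,3): δ = 1.58°  ✓
  (0,4): δ = 43.44°  ✓
  (0,5): δ = 77.45°  ·
  (1,2): δ = 134.40°  ·
  (1,3): δ = 54.53°  ✓
  (1,4): δ = 12.67°  ✓
  (1,5): δ = 21.34°  ✓
  (2,3): δ = 100.14°  ·
  (2,4): δ = 58.27°  ·
  (2,5): δ = 24.26°  ✓
  (3,4): δ = 138.14°  ·
  (3,5): δ = 104.12°  ·
  (4,5): δ = 145.99°  ·
antipodal pairs: 6

count = 6; pairs: (0,3), (0,4), (1,3), (1,4), (1,5), (2,5)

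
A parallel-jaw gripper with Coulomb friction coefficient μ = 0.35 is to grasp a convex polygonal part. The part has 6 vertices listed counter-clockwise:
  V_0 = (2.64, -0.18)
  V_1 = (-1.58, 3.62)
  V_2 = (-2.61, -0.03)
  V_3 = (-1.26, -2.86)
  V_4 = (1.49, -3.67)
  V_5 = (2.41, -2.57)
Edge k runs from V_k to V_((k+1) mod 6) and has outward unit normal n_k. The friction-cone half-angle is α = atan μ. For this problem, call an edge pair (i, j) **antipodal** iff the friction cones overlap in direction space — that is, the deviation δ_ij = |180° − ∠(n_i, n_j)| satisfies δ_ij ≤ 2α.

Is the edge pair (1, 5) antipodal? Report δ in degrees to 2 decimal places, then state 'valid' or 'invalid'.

α = atan 0.35 = 19.29°;  2α = 38.58°
edge 1: e_1 = (-1.03, -3.65);  n_1 = (-0.9624, +0.2716)
edge 5: e_5 = (+0.23, +2.39);  n_5 = (+0.9954, -0.0958)
∠(n_1, n_5) = 169.74°
δ = |180° − 169.74°| = 10.26°
10.26° ≤ 2α = 38.58°  →  valid

δ = 10.26°, valid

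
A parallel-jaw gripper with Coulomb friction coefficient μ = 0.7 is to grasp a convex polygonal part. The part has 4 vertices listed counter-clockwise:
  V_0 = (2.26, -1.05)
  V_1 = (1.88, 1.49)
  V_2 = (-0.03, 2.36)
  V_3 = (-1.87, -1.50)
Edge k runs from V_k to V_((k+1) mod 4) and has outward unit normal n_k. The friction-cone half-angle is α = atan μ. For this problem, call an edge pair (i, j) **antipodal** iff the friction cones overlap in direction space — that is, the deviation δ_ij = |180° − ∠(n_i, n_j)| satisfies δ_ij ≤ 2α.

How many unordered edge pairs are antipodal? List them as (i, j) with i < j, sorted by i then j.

α = atan 0.7 = 34.99°;  2α = 69.98°
n_0 = (+0.9890, +0.1480)
n_1 = (+0.4145, +0.9100)
n_2 = (-0.9027, +0.4303)
n_3 = (+0.1083, -0.9941)
  (0,1): δ = 123.00°  ·
  (0,2): δ = 34.00°  ✓
  (0,3): δ = 87.71°  ·
  (1,2): δ = 91.00°  ·
  (1,3): δ = 30.71°  ✓
  (2,3): δ = 58.30°  ✓
antipodal pairs: 3

count = 3; pairs: (0,2), (1,3), (2,3)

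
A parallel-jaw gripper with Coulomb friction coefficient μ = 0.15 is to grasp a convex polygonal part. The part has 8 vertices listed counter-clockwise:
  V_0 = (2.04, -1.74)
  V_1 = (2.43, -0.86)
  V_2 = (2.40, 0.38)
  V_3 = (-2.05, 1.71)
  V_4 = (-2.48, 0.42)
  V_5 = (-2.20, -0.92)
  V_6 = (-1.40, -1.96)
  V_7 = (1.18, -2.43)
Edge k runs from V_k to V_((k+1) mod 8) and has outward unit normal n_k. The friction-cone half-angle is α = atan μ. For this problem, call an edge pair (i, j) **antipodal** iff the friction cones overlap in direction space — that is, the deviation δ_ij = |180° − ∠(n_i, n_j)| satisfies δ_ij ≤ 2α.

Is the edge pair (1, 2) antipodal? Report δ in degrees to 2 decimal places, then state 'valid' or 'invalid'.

δ = 108.03°, invalid

α = atan 0.15 = 8.53°;  2α = 17.06°
edge 1: e_1 = (-0.03, +1.24);  n_1 = (+0.9997, +0.0242)
edge 2: e_2 = (-4.45, +1.33);  n_2 = (+0.2864, +0.9581)
∠(n_1, n_2) = 71.97°
δ = |180° − 71.97°| = 108.03°
108.03° > 2α = 17.06°  →  invalid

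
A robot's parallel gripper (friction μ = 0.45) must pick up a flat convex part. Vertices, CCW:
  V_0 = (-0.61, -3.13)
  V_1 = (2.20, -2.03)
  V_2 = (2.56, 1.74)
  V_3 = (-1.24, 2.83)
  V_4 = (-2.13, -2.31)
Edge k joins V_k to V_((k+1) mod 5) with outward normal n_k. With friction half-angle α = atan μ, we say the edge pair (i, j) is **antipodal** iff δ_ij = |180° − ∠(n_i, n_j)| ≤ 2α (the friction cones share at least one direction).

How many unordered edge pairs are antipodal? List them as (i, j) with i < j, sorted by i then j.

count = 3; pairs: (0,2), (1,3), (2,4)

α = atan 0.45 = 24.23°;  2α = 48.46°
n_0 = (+0.3645, -0.9312)
n_1 = (+0.9955, -0.0951)
n_2 = (+0.2757, +0.9612)
n_3 = (-0.9853, +0.1706)
n_4 = (-0.4748, -0.8801)
  (0,1): δ = 116.83°  ·
  (0,2): δ = 37.38°  ✓
  (0,3): δ = 58.80°  ·
  (0,4): δ = 130.28°  ·
  (1,2): δ = 100.55°  ·
  (1,3): δ = 4.37°  ✓
  (1,4): δ = 67.11°  ·
  (2,3): δ = 83.82°  ·
  (2,4): δ = 12.34°  ✓
  (3,4): δ = 108.52°  ·
antipodal pairs: 3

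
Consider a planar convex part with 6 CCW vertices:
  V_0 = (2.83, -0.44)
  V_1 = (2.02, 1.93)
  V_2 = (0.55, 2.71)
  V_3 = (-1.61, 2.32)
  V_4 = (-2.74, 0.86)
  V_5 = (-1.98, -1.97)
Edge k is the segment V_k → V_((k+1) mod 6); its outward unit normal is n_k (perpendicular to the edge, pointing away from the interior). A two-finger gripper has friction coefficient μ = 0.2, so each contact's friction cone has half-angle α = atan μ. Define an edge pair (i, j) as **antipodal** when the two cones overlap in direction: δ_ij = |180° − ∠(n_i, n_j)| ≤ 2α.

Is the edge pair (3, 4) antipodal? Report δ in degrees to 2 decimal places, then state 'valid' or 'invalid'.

α = atan 0.2 = 11.31°;  2α = 22.62°
edge 3: e_3 = (-1.13, -1.46);  n_3 = (-0.7908, +0.6121)
edge 4: e_4 = (+0.76, -2.83);  n_4 = (-0.9658, -0.2594)
∠(n_3, n_4) = 52.77°
δ = |180° − 52.77°| = 127.23°
127.23° > 2α = 22.62°  →  invalid

δ = 127.23°, invalid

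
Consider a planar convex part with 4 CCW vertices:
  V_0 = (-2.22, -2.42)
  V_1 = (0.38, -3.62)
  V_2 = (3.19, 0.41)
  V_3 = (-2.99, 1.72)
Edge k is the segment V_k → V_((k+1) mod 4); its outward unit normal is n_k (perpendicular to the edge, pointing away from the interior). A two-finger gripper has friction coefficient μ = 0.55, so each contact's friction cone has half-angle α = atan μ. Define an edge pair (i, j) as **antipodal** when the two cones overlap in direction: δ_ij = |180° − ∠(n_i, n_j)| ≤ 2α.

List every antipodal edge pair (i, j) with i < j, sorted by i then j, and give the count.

count = 2; pairs: (0,2), (1,3)

α = atan 0.55 = 28.81°;  2α = 57.62°
n_0 = (-0.4191, -0.9080)
n_1 = (+0.8203, -0.5720)
n_2 = (+0.2074, +0.9783)
n_3 = (-0.9831, -0.1829)
  (0,1): δ = 100.11°  ·
  (0,2): δ = 12.81°  ✓
  (0,3): δ = 125.31°  ·
  (1,2): δ = 67.08°  ·
  (1,3): δ = 45.42°  ✓
  (2,3): δ = 67.50°  ·
antipodal pairs: 2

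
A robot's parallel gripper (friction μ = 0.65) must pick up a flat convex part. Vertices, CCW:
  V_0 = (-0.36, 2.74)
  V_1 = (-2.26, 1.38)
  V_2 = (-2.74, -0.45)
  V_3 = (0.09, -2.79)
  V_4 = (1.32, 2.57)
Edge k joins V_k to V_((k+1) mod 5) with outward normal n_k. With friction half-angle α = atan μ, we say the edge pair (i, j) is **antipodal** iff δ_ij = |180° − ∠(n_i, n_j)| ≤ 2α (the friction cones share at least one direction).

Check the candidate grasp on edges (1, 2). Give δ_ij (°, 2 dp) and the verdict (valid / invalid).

α = atan 0.65 = 33.02°;  2α = 66.05°
edge 1: e_1 = (-0.48, -1.83);  n_1 = (-0.9673, +0.2537)
edge 2: e_2 = (+2.83, -2.34);  n_2 = (-0.6372, -0.7707)
∠(n_1, n_2) = 65.11°
δ = |180° − 65.11°| = 114.89°
114.89° > 2α = 66.05°  →  invalid

δ = 114.89°, invalid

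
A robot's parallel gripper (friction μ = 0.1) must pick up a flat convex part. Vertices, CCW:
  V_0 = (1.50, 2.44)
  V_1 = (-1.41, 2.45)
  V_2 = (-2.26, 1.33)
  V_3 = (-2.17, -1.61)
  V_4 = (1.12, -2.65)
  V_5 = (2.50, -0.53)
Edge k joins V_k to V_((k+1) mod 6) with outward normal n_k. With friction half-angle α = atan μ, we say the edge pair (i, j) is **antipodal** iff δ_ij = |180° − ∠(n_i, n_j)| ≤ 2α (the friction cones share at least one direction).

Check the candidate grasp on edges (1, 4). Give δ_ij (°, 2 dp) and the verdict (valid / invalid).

δ = 4.13°, valid

α = atan 0.1 = 5.71°;  2α = 11.42°
edge 1: e_1 = (-0.85, -1.12);  n_1 = (-0.7966, +0.6045)
edge 4: e_4 = (+1.38, +2.12);  n_4 = (+0.8381, -0.5455)
∠(n_1, n_4) = 175.87°
δ = |180° − 175.87°| = 4.13°
4.13° ≤ 2α = 11.42°  →  valid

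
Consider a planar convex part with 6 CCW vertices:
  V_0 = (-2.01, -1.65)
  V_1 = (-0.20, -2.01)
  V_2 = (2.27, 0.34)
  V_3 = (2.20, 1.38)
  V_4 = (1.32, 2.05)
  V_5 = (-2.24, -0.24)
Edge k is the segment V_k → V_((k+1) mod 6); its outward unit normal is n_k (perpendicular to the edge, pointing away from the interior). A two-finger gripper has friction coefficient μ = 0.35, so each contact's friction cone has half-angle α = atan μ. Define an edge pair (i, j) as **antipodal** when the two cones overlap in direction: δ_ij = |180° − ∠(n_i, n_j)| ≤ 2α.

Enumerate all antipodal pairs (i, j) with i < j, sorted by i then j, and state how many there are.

count = 3; pairs: (0,3), (1,4), (2,5)

α = atan 0.35 = 19.29°;  2α = 38.58°
n_0 = (-0.1951, -0.9808)
n_1 = (+0.6893, -0.7245)
n_2 = (+0.9977, +0.0672)
n_3 = (+0.6058, +0.7956)
n_4 = (-0.5410, +0.8410)
n_5 = (-0.9870, -0.1610)
  (0,1): δ = 125.18°  ·
  (0,2): δ = 74.90°  ·
  (0,3): δ = 26.04°  ✓
  (0,4): δ = 44.00°  ·
  (0,5): δ = 110.51°  ·
  (1,2): δ = 129.72°  ·
  (1,3): δ = 80.86°  ·
  (1,4): δ = 10.82°  ✓
  (1,5): δ = 55.69°  ·
  (2,3): δ = 131.13°  ·
  (2,4): δ = 61.10°  ·
  (2,5): δ = 5.41°  ✓
  (3,4): δ = 109.96°  ·
  (3,5): δ = 43.45°  ·
  (4,5): δ = 113.49°  ·
antipodal pairs: 3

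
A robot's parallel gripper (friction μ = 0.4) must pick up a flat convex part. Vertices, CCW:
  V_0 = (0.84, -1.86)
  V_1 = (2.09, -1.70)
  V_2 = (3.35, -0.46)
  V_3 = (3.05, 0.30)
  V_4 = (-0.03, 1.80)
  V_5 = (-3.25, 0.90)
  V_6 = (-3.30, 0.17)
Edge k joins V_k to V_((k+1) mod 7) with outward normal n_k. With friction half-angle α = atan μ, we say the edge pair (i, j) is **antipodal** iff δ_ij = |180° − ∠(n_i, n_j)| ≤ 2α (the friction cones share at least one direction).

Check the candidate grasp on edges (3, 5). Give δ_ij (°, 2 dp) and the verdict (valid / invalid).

δ = 67.95°, invalid

α = atan 0.4 = 21.80°;  2α = 43.60°
edge 3: e_3 = (-3.08, +1.50);  n_3 = (+0.4378, +0.8990)
edge 5: e_5 = (-0.05, -0.73);  n_5 = (-0.9977, +0.0683)
∠(n_3, n_5) = 112.05°
δ = |180° − 112.05°| = 67.95°
67.95° > 2α = 43.60°  →  invalid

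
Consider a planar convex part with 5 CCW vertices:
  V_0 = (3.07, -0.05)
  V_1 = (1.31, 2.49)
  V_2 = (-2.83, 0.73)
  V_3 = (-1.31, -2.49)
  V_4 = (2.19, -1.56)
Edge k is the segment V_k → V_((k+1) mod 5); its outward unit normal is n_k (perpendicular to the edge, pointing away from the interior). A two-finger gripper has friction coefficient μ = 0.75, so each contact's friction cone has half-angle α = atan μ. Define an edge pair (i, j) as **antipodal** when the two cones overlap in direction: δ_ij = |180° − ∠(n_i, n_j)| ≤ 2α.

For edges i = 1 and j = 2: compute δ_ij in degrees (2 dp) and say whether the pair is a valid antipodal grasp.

δ = 87.76°, invalid

α = atan 0.75 = 36.87°;  2α = 73.74°
edge 1: e_1 = (-4.14, -1.76);  n_1 = (-0.3912, +0.9203)
edge 2: e_2 = (+1.52, -3.22);  n_2 = (-0.9043, -0.4269)
∠(n_1, n_2) = 92.24°
δ = |180° − 92.24°| = 87.76°
87.76° > 2α = 73.74°  →  invalid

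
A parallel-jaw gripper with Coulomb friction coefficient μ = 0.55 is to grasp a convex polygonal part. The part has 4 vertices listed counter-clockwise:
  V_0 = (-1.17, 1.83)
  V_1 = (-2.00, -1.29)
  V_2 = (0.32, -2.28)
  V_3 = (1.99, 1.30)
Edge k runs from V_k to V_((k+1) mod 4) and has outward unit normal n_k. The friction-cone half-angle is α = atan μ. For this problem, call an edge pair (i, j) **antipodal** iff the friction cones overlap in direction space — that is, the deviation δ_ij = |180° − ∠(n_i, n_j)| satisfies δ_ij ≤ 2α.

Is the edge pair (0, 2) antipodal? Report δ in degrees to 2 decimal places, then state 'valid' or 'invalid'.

δ = 10.11°, valid

α = atan 0.55 = 28.81°;  2α = 57.62°
edge 0: e_0 = (-0.83, -3.12);  n_0 = (-0.9664, +0.2571)
edge 2: e_2 = (+1.67, +3.58);  n_2 = (+0.9062, -0.4227)
∠(n_0, n_2) = 169.89°
δ = |180° − 169.89°| = 10.11°
10.11° ≤ 2α = 57.62°  →  valid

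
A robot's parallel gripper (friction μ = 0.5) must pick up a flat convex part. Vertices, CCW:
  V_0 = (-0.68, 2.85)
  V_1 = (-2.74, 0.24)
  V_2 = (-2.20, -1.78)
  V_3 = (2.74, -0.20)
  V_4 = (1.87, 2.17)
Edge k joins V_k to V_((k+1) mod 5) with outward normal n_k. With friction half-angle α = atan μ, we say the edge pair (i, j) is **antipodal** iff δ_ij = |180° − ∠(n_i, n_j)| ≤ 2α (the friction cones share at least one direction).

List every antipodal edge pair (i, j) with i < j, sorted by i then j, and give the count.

α = atan 0.5 = 26.57°;  2α = 53.13°
n_0 = (-0.7850, +0.6195)
n_1 = (-0.9661, -0.2583)
n_2 = (+0.3046, -0.9525)
n_3 = (+0.9387, +0.3446)
n_4 = (+0.2577, +0.9662)
  (0,1): δ = 126.75°  ·
  (0,2): δ = 33.98°  ✓
  (0,3): δ = 58.44°  ·
  (0,4): δ = 113.35°  ·
  (1,2): δ = 87.23°  ·
  (1,3): δ = 5.19°  ✓
  (1,4): δ = 60.10°  ·
  (2,3): δ = 87.58°  ·
  (2,4): δ = 32.67°  ✓
  (3,4): δ = 125.09°  ·
antipodal pairs: 3

count = 3; pairs: (0,2), (1,3), (2,4)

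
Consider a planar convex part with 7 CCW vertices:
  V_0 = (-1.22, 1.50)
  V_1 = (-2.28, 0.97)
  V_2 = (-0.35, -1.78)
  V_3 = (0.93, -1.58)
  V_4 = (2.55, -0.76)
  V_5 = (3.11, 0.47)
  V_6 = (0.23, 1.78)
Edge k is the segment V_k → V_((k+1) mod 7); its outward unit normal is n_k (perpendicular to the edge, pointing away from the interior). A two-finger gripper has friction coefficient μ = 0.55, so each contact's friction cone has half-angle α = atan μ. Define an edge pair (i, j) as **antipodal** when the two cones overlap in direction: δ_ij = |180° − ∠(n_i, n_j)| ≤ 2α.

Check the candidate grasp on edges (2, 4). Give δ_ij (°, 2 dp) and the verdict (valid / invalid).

δ = 123.36°, invalid

α = atan 0.55 = 28.81°;  2α = 57.62°
edge 2: e_2 = (+1.28, +0.20);  n_2 = (+0.1544, -0.9880)
edge 4: e_4 = (+0.56, +1.23);  n_4 = (+0.9101, -0.4144)
∠(n_2, n_4) = 56.64°
δ = |180° − 56.64°| = 123.36°
123.36° > 2α = 57.62°  →  invalid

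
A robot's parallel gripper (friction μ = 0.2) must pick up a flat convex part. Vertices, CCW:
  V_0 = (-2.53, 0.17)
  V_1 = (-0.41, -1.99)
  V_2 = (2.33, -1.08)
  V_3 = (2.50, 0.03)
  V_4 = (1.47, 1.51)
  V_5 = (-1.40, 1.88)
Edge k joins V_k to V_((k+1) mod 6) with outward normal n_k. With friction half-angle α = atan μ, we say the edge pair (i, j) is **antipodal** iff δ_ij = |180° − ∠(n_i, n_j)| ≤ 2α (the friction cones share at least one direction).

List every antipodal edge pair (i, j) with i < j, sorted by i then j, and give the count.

count = 1; pairs: (0,3)

α = atan 0.2 = 11.31°;  2α = 22.62°
n_0 = (-0.7137, -0.7005)
n_1 = (+0.3152, -0.9490)
n_2 = (+0.9885, -0.1514)
n_3 = (+0.8208, +0.5712)
n_4 = (+0.1279, +0.9918)
n_5 = (-0.8343, +0.5513)
  (0,1): δ = 116.09°  ·
  (0,2): δ = 53.17°  ·
  (0,3): δ = 9.63°  ✓
  (0,4): δ = 38.19°  ·
  (0,5): δ = 102.08°  ·
  (1,2): δ = 117.08°  ·
  (1,3): δ = 73.54°  ·
  (1,4): δ = 25.72°  ·
  (1,5): δ = 38.17°  ·
  (2,3): δ = 136.46°  ·
  (2,4): δ = 88.64°  ·
  (2,5): δ = 24.75°  ·
  (3,4): δ = 132.18°  ·
  (3,5): δ = 68.29°  ·
  (4,5): δ = 116.11°  ·
antipodal pairs: 1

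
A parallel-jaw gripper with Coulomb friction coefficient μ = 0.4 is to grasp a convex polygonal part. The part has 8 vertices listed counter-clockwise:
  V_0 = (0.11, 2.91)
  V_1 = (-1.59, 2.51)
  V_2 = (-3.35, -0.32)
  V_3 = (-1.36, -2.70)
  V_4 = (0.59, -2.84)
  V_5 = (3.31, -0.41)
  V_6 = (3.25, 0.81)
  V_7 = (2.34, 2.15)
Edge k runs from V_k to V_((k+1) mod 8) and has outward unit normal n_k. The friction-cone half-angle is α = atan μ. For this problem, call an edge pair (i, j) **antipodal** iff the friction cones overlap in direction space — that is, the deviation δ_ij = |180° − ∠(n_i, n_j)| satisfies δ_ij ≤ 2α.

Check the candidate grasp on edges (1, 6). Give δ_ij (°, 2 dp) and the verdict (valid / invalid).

δ = 66.06°, invalid

α = atan 0.4 = 21.80°;  2α = 43.60°
edge 1: e_1 = (-1.76, -2.83);  n_1 = (-0.8492, +0.5281)
edge 6: e_6 = (-0.91, +1.34);  n_6 = (+0.8273, +0.5618)
∠(n_1, n_6) = 113.94°
δ = |180° − 113.94°| = 66.06°
66.06° > 2α = 43.60°  →  invalid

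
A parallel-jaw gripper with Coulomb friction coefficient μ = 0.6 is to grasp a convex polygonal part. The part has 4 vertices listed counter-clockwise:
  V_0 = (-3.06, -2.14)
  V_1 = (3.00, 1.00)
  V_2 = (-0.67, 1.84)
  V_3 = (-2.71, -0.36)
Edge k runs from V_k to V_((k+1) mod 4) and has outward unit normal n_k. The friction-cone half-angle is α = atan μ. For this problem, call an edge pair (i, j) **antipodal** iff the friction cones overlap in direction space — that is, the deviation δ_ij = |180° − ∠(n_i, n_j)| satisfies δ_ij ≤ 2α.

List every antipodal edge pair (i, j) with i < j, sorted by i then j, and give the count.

count = 3; pairs: (0,1), (0,2), (0,3)

α = atan 0.6 = 30.96°;  2α = 61.93°
n_0 = (+0.4601, -0.8879)
n_1 = (+0.2231, +0.9748)
n_2 = (-0.7333, +0.6799)
n_3 = (-0.9812, +0.1929)
  (0,1): δ = 40.28°  ✓
  (0,2): δ = 19.77°  ✓
  (0,3): δ = 51.48°  ✓
  (1,2): δ = 119.95°  ·
  (1,3): δ = 88.23°  ·
  (2,3): δ = 148.29°  ·
antipodal pairs: 3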